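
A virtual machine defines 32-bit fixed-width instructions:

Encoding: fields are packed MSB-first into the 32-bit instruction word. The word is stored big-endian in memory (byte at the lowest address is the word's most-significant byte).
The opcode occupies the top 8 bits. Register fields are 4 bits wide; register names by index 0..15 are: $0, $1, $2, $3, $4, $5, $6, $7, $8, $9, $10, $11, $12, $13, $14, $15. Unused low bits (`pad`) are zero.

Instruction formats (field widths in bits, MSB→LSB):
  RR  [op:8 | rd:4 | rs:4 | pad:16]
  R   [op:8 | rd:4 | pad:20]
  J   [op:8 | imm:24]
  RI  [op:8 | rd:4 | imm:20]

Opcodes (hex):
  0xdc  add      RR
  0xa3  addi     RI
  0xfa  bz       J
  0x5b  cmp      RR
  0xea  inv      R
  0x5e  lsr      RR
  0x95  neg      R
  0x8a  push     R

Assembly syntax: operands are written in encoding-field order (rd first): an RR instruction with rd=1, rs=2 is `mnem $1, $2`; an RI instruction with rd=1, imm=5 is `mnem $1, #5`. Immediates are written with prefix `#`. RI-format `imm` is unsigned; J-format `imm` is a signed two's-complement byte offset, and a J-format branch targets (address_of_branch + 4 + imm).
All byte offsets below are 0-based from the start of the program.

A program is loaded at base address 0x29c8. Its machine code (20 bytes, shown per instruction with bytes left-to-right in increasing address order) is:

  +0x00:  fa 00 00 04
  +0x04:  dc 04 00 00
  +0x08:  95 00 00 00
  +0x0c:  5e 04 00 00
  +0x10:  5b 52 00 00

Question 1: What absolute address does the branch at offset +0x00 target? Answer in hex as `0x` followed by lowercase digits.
0x29d0

+0x00: fa 00 00 04 ⇒ word 0xfa000004 (big)
  top 8b → 0xfa → bz [J]
  imm@[23:0]=0x4 ⇒ #4
  target = base 0x29c8 + off 0x00 + 4 + imm 4 = 0x29d0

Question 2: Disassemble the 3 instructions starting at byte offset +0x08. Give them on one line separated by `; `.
[08] 95 00 00 00 → 0x95000000
  op=0x95000000>>24=0x95 ⇒ neg (R)
  [23:20] rd=0 = $0
[0c] 5e 04 00 00 → 0x5e040000
  op=0x5e040000>>24=0x5e ⇒ lsr (RR)
  [23:20] rd=0 = $0
  [19:16] rs=4 = $4
[10] 5b 52 00 00 → 0x5b520000
  op=0x5b520000>>24=0x5b ⇒ cmp (RR)
  [23:20] rd=5 = $5
  [19:16] rs=2 = $2

neg $0; lsr $0, $4; cmp $5, $2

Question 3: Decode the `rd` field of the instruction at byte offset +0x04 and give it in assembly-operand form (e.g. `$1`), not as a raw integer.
$0

+0x04: dc 04 00 00 ⇒ word 0xdc040000 (big)
  op=0xdc040000>>24=0xdc ⇒ add (RR)
  [23:20] rd=0 = $0
  [19:16] rs=4 = $4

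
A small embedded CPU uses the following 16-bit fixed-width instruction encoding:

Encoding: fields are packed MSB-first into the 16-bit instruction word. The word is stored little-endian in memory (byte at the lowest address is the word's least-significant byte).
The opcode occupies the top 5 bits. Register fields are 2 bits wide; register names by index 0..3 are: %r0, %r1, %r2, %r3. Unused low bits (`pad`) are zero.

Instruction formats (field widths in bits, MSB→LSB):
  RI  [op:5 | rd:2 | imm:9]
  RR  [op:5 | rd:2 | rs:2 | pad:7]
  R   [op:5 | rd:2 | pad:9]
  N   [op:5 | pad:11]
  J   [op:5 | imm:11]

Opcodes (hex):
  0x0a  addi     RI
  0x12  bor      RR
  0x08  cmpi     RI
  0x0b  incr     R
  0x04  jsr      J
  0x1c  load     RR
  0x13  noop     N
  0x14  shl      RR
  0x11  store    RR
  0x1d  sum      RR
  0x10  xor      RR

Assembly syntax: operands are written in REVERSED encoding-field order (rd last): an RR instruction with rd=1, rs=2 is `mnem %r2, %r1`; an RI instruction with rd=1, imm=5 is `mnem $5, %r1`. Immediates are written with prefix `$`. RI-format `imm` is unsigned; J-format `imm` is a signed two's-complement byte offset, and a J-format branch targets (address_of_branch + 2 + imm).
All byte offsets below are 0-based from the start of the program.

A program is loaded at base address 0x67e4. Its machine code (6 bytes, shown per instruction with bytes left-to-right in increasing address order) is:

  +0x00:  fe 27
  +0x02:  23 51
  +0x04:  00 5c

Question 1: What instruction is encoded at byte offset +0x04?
@+04  little-endian(00 5c) = 0x5c00
  top 5b → 0xb → incr [R]
  rd: (w>>9)&0x3=0x2 → %r2

incr %r2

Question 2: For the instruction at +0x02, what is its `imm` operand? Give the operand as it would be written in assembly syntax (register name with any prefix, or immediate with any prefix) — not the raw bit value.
+0x02: 23 51 ⇒ word 0x5123 (little)
  op=0x5123>>11=0xa ⇒ addi (RI)
  rd: (w>>9)&0x3=0x0 → %r0
  imm: (w>>0)&0x1ff=0x123 → $291

$291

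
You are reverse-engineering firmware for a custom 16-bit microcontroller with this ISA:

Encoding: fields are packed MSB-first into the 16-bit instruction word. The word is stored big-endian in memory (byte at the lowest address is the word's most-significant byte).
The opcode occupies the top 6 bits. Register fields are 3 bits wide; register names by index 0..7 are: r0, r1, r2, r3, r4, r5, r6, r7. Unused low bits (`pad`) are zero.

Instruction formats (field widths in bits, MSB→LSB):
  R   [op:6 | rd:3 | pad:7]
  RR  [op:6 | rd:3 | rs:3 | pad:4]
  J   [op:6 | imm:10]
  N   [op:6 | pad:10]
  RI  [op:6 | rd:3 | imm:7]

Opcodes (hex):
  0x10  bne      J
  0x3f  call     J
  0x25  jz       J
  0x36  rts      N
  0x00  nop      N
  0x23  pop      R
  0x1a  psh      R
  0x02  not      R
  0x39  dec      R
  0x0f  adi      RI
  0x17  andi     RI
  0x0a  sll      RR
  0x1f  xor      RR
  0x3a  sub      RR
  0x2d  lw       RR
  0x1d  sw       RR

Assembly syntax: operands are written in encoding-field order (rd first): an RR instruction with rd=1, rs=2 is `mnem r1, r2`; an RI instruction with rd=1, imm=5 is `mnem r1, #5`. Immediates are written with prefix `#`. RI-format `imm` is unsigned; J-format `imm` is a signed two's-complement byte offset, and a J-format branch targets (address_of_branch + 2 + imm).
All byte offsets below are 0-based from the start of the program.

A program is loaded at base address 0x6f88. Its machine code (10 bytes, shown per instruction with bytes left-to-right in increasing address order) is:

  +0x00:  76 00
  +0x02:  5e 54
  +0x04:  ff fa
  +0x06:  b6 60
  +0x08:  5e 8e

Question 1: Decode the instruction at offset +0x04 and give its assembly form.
+0x04: ff fa ⇒ word 0xfffa (big)
  op=0xfffa>>10=0x3f ⇒ call (J)
  [9:0] imm=1018 (s10→-6) = #-6

call #-6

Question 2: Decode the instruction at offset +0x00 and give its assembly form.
sw r4, r0

[00] 76 00 → 0x7600
  opcode bits[15:10]=0x1d: sw/RR
  [9:7] rd=4 = r4
  [6:4] rs=0 = r0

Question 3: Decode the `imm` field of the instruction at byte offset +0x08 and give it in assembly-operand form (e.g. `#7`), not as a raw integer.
#14

[08] 5e 8e → 0x5e8e
  opcode bits[15:10]=0x17: andi/RI
  rd: (w>>7)&0x7=0x5 → r5
  imm: (w>>0)&0x7f=0xe → #14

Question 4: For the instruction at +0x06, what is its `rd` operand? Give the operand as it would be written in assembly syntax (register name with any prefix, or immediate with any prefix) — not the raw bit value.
+0x06: b6 60 ⇒ word 0xb660 (big)
  top 6b → 0x2d → lw [RR]
  rd@[9:7]=0x4 ⇒ r4
  rs@[6:4]=0x6 ⇒ r6

r4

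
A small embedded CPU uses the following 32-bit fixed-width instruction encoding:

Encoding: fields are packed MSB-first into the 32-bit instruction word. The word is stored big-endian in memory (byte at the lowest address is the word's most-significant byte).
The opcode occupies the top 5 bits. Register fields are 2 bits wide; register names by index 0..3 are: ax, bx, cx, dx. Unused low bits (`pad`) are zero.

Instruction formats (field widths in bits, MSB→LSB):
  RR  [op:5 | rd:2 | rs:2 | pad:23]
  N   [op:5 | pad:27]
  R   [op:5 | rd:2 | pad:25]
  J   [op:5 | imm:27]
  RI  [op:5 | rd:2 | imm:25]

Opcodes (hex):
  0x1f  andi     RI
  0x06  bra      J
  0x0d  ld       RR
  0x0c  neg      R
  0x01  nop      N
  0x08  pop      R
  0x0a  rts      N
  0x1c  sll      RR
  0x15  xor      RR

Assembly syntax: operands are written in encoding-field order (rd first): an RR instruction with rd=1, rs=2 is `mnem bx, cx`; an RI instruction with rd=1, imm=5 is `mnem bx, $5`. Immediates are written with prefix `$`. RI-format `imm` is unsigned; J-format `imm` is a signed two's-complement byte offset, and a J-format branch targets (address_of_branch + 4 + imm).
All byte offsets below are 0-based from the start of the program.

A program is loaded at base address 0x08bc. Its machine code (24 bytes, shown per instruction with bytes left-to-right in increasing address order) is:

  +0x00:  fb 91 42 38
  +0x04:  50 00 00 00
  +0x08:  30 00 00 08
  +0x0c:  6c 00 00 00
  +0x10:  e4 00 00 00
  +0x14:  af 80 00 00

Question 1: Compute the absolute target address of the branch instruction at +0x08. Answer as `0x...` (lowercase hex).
0x08d0

@+08  big-endian(30 00 00 08) = 0x30000008
  opcode bits[31:27]=0x6: bra/J
  imm: (w>>0)&0x7ffffff=0x8 → $8
  target = base 0x08bc + off 0x08 + 4 + imm 8 = 0x08d0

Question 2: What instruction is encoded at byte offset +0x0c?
[0c] 6c 00 00 00 → 0x6c000000
  opcode bits[31:27]=0xd: ld/RR
  rd: (w>>25)&0x3=0x2 → cx
  rs: (w>>23)&0x3=0x0 → ax

ld cx, ax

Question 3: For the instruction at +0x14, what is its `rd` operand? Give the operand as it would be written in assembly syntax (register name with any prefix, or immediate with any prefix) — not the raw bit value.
dx

off 0x14: read af 80 00 00 as big → 0xaf800000
  opcode bits[31:27]=0x15: xor/RR
  rd@[26:25]=0x3 ⇒ dx
  rs@[24:23]=0x3 ⇒ dx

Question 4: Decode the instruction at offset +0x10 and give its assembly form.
sll cx, ax

[10] e4 00 00 00 → 0xe4000000
  top 5b → 0x1c → sll [RR]
  rd: (w>>25)&0x3=0x2 → cx
  rs: (w>>23)&0x3=0x0 → ax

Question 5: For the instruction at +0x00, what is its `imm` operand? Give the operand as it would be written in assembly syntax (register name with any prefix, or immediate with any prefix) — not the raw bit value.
$26296888

@+00  big-endian(fb 91 42 38) = 0xfb914238
  top 5b → 0x1f → andi [RI]
  rd@[26:25]=0x1 ⇒ bx
  imm@[24:0]=0x1914238 ⇒ $26296888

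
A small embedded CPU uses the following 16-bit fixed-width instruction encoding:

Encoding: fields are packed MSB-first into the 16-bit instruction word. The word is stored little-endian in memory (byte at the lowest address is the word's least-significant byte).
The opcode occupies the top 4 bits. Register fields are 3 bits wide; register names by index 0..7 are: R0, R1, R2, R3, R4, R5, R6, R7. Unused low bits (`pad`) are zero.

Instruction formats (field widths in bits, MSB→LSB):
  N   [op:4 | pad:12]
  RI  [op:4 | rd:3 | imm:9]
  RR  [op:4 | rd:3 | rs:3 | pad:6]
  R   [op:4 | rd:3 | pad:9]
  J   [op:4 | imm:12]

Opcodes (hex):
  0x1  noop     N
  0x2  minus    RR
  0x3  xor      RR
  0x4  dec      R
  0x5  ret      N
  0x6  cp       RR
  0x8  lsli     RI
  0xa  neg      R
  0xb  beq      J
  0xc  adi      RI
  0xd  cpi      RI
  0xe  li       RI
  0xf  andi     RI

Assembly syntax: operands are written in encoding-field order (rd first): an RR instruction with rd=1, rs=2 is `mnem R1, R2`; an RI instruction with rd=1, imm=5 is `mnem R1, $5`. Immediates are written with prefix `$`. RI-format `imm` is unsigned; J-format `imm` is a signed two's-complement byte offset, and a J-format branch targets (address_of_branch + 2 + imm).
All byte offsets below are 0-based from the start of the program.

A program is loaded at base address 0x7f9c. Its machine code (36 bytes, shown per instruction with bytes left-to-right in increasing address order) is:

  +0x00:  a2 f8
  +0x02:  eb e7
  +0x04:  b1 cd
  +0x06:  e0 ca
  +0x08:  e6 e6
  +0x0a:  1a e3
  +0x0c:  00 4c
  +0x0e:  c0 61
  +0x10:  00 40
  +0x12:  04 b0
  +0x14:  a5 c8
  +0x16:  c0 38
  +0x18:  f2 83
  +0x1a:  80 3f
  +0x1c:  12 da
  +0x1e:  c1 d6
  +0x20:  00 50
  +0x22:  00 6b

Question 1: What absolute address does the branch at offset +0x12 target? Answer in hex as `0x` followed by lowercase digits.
[12] 04 b0 → 0xb004
  opcode bits[15:12]=0xb: beq/J
  imm@[11:0]=0x4 ⇒ $4
  target = base 0x7f9c + off 0x12 + 2 + imm 4 = 0x7fb4

0x7fb4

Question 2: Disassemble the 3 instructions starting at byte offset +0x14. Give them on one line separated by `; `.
adi R4, $165; xor R4, R3; lsli R1, $498

@+14  little-endian(a5 c8) = 0xc8a5
  op=0xc8a5>>12=0xc ⇒ adi (RI)
  rd@[11:9]=0x4 ⇒ R4
  imm@[8:0]=0xa5 ⇒ $165
@+16  little-endian(c0 38) = 0x38c0
  op=0x38c0>>12=0x3 ⇒ xor (RR)
  rd@[11:9]=0x4 ⇒ R4
  rs@[8:6]=0x3 ⇒ R3
@+18  little-endian(f2 83) = 0x83f2
  op=0x83f2>>12=0x8 ⇒ lsli (RI)
  rd@[11:9]=0x1 ⇒ R1
  imm@[8:0]=0x1f2 ⇒ $498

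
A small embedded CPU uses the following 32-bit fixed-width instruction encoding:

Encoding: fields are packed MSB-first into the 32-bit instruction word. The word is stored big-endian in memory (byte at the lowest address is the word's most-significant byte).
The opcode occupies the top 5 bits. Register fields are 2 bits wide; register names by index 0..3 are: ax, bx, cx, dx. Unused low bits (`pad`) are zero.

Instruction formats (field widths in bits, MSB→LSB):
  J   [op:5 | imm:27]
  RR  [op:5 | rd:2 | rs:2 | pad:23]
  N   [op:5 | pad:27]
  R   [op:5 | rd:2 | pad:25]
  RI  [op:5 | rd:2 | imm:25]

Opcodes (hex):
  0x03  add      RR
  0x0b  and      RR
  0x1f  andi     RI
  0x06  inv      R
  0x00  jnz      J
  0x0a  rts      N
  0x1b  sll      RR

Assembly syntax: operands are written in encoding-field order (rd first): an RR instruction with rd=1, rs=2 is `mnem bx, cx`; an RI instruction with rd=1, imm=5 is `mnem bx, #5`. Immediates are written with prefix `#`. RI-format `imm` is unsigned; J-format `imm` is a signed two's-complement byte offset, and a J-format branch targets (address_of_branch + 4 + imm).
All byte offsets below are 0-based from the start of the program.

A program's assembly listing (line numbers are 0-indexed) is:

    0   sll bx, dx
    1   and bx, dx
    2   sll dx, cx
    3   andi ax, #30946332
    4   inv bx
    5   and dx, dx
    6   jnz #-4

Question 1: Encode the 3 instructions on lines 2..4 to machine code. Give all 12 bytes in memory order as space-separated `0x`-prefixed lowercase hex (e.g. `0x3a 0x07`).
line 2 (sll): pack op=0x1b:5|rd=3:2|rs=2:2|pad=0:23 = 0xdf000000; big→ df 00 00 00
line 3 (andi): pack op=0x1f:5|rd=0:2|imm=30946332:25 = 0xf9d8341c; big→ f9 d8 34 1c
line 4 (inv): pack op=0x6:5|rd=1:2|pad=0:25 = 0x32000000; big→ 32 00 00 00

0xdf 0x00 0x00 0x00 0xf9 0xd8 0x34 0x1c 0x32 0x00 0x00 0x00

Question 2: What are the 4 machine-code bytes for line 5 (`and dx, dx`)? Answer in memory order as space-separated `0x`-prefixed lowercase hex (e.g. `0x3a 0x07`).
0x5f 0x80 0x00 0x00

5. and fields op=0xb:5|rd=3:2|rs=3:2|pad=0:23 → word 5f800000h → 5f 80 00 00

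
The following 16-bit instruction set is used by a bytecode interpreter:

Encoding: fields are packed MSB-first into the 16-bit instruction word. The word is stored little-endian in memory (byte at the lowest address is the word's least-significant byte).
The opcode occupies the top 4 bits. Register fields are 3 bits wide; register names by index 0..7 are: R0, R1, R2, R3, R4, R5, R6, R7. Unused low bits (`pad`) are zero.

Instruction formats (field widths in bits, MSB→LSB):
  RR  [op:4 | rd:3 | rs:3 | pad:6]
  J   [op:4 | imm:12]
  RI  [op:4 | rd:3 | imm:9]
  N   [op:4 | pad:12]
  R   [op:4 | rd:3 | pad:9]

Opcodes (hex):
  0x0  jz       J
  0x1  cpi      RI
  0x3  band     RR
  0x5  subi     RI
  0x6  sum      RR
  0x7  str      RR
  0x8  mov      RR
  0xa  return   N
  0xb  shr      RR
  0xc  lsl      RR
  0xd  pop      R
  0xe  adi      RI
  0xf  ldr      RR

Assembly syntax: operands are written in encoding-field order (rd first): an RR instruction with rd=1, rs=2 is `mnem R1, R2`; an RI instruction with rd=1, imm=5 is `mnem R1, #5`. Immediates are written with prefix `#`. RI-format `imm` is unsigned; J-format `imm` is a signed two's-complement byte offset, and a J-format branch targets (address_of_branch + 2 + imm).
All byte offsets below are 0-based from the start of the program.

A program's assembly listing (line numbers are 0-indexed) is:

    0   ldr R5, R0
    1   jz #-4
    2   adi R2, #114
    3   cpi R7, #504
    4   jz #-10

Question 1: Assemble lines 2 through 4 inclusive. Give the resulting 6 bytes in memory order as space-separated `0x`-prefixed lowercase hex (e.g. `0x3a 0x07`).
2. adi fields op=0xe:4|rd=2:3|imm=114:9 → word e472h → 72 e4
3. cpi fields op=0x1:4|rd=7:3|imm=504:9 → word 1ff8h → f8 1f
4. jz fields op=0x0:4|imm=-10:12 → word 0ff6h → f6 0f

0x72 0xe4 0xf8 0x1f 0xf6 0x0f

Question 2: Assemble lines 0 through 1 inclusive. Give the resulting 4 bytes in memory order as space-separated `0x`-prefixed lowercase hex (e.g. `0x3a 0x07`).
0x00 0xfa 0xfc 0x0f

0. ldr fields op=0xf:4|rd=5:3|rs=0:3|pad=0:6 → word fa00h → 00 fa
1. jz fields op=0x0:4|imm=-4:12 → word 0ffch → fc 0f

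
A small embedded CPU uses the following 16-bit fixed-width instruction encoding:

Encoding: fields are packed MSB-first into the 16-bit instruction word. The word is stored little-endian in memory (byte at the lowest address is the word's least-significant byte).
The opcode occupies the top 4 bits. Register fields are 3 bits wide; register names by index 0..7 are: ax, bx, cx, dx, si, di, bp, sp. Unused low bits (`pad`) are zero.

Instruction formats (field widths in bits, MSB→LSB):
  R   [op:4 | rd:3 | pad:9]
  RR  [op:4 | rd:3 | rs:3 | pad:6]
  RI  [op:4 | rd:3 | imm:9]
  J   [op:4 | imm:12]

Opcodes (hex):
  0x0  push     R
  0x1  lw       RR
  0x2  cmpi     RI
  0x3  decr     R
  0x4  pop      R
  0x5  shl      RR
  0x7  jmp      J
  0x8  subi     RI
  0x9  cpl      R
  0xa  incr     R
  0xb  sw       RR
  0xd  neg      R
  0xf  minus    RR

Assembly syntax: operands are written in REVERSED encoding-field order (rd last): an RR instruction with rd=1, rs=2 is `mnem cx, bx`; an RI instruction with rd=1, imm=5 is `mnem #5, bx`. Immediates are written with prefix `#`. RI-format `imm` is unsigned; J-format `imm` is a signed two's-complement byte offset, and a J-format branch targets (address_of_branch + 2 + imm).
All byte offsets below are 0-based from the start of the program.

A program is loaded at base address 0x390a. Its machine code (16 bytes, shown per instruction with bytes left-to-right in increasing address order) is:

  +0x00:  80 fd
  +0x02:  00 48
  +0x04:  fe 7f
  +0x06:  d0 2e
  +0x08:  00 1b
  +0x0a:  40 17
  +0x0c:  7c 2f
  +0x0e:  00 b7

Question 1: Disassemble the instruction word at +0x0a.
@+0a  little-endian(40 17) = 0x1740
  opcode bits[15:12]=0x1: lw/RR
  rd@[11:9]=0x3 ⇒ dx
  rs@[8:6]=0x5 ⇒ di

lw di, dx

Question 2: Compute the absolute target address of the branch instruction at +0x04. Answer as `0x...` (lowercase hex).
0x390e

+0x04: fe 7f ⇒ word 0x7ffe (little)
  op=0x7ffe>>12=0x7 ⇒ jmp (J)
  imm@[11:0]=0xffe (s12→-2) ⇒ #-2
  target = base 0x390a + off 0x04 + 2 + imm -2 = 0x390e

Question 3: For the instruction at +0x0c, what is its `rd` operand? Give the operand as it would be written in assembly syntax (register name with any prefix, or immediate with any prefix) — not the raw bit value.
sp

off 0x0c: read 7c 2f as little → 0x2f7c
  opcode bits[15:12]=0x2: cmpi/RI
  rd: (w>>9)&0x7=0x7 → sp
  imm: (w>>0)&0x1ff=0x17c → #380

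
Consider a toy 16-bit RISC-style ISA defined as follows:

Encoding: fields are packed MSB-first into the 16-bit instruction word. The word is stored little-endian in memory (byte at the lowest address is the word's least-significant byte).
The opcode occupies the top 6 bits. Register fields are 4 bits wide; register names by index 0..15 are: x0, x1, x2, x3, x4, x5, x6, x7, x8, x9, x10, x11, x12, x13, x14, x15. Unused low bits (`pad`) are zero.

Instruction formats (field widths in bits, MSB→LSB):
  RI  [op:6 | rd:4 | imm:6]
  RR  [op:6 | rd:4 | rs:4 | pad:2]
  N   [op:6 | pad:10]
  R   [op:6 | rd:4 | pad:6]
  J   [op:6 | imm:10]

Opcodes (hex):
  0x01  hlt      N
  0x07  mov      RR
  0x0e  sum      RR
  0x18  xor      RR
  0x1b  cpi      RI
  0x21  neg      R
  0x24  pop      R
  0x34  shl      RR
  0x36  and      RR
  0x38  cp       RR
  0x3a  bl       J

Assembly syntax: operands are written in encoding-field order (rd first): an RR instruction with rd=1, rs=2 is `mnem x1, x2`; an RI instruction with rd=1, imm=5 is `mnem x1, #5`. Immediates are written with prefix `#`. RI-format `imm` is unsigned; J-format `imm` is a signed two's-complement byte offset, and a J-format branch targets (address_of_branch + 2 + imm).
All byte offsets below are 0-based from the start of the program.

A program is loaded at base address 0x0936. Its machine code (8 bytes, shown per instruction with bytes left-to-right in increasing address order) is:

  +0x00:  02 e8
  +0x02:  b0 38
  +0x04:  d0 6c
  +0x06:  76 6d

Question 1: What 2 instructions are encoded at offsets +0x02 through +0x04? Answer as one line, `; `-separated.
[02] b0 38 → 0x38b0
  opcode bits[15:10]=0xe: sum/RR
  rd@[9:6]=0x2 ⇒ x2
  rs@[5:2]=0xc ⇒ x12
[04] d0 6c → 0x6cd0
  opcode bits[15:10]=0x1b: cpi/RI
  rd@[9:6]=0x3 ⇒ x3
  imm@[5:0]=0x10 ⇒ #16

sum x2, x12; cpi x3, #16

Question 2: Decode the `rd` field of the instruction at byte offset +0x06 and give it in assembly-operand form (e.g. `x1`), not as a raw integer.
[06] 76 6d → 0x6d76
  opcode bits[15:10]=0x1b: cpi/RI
  rd@[9:6]=0x5 ⇒ x5
  imm@[5:0]=0x36 ⇒ #54

x5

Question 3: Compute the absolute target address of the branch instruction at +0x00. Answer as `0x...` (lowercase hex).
+0x00: 02 e8 ⇒ word 0xe802 (little)
  top 6b → 0x3a → bl [J]
  imm: (w>>0)&0x3ff=0x2 → #2
  target = base 0x0936 + off 0x00 + 2 + imm 2 = 0x093a

0x093a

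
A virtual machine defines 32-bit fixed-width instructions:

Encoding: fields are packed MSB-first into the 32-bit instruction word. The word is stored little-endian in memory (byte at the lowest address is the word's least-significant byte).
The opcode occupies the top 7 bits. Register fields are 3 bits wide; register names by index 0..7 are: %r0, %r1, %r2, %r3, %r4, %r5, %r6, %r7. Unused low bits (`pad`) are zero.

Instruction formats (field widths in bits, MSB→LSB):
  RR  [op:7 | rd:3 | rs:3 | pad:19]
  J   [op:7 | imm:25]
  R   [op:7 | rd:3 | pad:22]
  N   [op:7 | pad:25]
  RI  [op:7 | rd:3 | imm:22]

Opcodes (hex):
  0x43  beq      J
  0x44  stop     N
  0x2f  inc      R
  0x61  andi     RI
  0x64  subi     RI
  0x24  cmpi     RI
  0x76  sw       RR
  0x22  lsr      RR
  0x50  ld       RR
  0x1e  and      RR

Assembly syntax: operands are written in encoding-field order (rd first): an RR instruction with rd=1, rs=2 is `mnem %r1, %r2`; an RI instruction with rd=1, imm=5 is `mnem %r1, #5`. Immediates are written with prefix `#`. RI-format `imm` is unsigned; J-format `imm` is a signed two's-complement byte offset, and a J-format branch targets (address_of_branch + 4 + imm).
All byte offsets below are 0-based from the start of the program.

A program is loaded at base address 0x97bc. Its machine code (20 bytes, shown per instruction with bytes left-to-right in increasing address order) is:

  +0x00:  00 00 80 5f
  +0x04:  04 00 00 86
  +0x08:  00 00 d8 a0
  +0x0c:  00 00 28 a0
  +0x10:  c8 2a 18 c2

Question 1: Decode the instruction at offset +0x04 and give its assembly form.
off 0x04: read 04 00 00 86 as little → 0x86000004
  opcode bits[31:25]=0x43: beq/J
  imm@[24:0]=0x4 ⇒ #4

beq #4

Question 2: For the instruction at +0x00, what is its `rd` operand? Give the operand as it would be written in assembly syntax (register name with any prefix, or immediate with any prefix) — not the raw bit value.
[00] 00 00 80 5f → 0x5f800000
  opcode bits[31:25]=0x2f: inc/R
  rd: (w>>22)&0x7=0x6 → %r6

%r6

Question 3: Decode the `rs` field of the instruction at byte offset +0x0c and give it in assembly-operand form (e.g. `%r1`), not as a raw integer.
%r5

[0c] 00 00 28 a0 → 0xa0280000
  top 7b → 0x50 → ld [RR]
  [24:22] rd=0 = %r0
  [21:19] rs=5 = %r5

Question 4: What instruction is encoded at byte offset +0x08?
ld %r3, %r3

+0x08: 00 00 d8 a0 ⇒ word 0xa0d80000 (little)
  opcode bits[31:25]=0x50: ld/RR
  [24:22] rd=3 = %r3
  [21:19] rs=3 = %r3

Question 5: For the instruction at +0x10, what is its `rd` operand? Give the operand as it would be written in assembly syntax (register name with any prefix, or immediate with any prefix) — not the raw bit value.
%r0

@+10  little-endian(c8 2a 18 c2) = 0xc2182ac8
  top 7b → 0x61 → andi [RI]
  [24:22] rd=0 = %r0
  [21:0] imm=1583816 = #1583816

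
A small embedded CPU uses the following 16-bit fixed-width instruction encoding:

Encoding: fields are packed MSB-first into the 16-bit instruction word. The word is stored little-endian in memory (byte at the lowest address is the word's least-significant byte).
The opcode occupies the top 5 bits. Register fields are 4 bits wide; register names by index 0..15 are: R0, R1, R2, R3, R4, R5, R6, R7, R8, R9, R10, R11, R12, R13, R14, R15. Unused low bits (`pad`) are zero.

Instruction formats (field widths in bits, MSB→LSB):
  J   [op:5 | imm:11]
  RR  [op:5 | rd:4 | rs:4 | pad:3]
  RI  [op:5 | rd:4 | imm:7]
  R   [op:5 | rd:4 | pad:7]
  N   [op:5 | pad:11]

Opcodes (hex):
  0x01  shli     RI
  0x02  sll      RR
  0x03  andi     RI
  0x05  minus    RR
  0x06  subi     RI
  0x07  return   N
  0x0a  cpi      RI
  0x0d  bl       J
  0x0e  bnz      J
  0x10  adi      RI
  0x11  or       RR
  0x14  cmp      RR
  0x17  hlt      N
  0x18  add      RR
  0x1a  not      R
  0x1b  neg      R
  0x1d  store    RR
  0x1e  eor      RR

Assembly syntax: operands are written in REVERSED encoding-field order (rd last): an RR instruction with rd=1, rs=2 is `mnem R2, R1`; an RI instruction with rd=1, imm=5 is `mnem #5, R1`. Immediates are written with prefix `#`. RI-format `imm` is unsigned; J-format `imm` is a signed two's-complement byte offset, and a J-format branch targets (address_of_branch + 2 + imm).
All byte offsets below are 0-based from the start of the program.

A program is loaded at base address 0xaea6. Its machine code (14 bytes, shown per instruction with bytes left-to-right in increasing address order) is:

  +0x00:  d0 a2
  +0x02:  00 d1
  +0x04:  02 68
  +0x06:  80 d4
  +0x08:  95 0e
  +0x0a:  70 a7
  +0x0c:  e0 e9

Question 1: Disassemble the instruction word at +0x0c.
+0x0c: e0 e9 ⇒ word 0xe9e0 (little)
  opcode bits[15:11]=0x1d: store/RR
  rd@[10:7]=0x3 ⇒ R3
  rs@[6:3]=0xc ⇒ R12

store R12, R3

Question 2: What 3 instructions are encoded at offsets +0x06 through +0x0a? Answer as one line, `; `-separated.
not R9; shli #21, R13; cmp R14, R14

+0x06: 80 d4 ⇒ word 0xd480 (little)
  opcode bits[15:11]=0x1a: not/R
  rd: (w>>7)&0xf=0x9 → R9
+0x08: 95 0e ⇒ word 0x0e95 (little)
  opcode bits[15:11]=0x1: shli/RI
  rd: (w>>7)&0xf=0xd → R13
  imm: (w>>0)&0x7f=0x15 → #21
+0x0a: 70 a7 ⇒ word 0xa770 (little)
  opcode bits[15:11]=0x14: cmp/RR
  rd: (w>>7)&0xf=0xe → R14
  rs: (w>>3)&0xf=0xe → R14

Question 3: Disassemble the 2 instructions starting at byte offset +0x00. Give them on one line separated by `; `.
[00] d0 a2 → 0xa2d0
  op=0xa2d0>>11=0x14 ⇒ cmp (RR)
  rd: (w>>7)&0xf=0x5 → R5
  rs: (w>>3)&0xf=0xa → R10
[02] 00 d1 → 0xd100
  op=0xd100>>11=0x1a ⇒ not (R)
  rd: (w>>7)&0xf=0x2 → R2

cmp R10, R5; not R2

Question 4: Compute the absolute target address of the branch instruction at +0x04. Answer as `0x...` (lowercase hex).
0xaeae

@+04  little-endian(02 68) = 0x6802
  opcode bits[15:11]=0xd: bl/J
  imm: (w>>0)&0x7ff=0x2 → #2
  target = base 0xaea6 + off 0x04 + 2 + imm 2 = 0xaeae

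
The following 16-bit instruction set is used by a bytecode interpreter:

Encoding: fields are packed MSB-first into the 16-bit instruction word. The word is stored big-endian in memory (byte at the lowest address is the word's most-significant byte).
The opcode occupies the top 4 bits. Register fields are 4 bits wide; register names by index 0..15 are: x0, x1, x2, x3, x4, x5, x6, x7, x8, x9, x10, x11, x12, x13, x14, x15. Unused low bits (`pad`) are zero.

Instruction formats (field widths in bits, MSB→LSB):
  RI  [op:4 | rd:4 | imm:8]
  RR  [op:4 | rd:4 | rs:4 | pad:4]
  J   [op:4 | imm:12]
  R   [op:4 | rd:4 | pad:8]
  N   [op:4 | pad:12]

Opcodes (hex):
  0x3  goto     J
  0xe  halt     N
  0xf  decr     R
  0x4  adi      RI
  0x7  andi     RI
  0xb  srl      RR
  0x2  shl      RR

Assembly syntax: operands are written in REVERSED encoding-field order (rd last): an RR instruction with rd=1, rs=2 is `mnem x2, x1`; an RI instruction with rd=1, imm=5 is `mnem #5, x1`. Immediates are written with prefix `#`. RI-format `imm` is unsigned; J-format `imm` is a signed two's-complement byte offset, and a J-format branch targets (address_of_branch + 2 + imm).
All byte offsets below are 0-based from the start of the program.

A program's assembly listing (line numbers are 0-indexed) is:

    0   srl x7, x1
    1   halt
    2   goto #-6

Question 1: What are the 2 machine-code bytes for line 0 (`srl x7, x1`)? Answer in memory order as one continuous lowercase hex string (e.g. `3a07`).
line 0 (srl): pack op=0xb:4|rd=1:4|rs=7:4|pad=0:4 = 0xb170; big→ b1 70

b170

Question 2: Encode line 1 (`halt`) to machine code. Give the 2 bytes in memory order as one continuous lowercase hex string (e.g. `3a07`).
e000

1. halt fields op=0xe:4|pad=0:12 → word e000h → e0 00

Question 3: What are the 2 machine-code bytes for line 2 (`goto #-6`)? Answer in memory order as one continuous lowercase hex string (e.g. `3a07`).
3ffa

L2: goto op=0x3:4|imm=-6:12 ⇒ 0x3ffa ⇒ big 3f fa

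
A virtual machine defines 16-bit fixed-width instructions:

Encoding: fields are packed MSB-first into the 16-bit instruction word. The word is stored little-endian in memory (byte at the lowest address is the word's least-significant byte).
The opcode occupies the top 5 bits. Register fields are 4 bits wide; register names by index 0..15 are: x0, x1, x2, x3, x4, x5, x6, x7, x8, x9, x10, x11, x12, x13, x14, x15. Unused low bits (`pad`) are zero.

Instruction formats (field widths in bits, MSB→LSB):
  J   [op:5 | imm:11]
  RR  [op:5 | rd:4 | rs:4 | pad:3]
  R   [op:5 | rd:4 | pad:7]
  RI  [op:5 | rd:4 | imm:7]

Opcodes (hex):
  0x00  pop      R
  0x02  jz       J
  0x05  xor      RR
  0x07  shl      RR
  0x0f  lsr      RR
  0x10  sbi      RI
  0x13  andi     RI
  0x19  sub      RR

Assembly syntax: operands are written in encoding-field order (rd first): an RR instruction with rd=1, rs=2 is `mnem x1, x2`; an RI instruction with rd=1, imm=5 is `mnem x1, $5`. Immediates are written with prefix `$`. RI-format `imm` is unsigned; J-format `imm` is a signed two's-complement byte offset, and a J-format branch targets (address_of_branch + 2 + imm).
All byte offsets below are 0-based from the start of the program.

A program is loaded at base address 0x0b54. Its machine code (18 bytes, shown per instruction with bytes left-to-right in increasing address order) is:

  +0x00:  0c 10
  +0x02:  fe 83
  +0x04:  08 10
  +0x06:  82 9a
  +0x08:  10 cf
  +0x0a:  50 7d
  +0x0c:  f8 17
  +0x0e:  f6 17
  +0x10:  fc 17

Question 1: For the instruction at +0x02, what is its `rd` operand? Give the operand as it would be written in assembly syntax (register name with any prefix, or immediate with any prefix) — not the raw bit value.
off 0x02: read fe 83 as little → 0x83fe
  opcode bits[15:11]=0x10: sbi/RI
  [10:7] rd=7 = x7
  [6:0] imm=126 = $126

x7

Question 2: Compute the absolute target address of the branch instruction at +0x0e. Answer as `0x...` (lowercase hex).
@+0e  little-endian(f6 17) = 0x17f6
  top 5b → 0x2 → jz [J]
  imm@[10:0]=0x7f6 (s11→-10) ⇒ $-10
  target = base 0x0b54 + off 0x0e + 2 + imm -10 = 0x0b5a

0x0b5a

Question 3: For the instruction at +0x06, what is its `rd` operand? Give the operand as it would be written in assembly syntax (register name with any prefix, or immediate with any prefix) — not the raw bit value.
[06] 82 9a → 0x9a82
  top 5b → 0x13 → andi [RI]
  rd@[10:7]=0x5 ⇒ x5
  imm@[6:0]=0x2 ⇒ $2

x5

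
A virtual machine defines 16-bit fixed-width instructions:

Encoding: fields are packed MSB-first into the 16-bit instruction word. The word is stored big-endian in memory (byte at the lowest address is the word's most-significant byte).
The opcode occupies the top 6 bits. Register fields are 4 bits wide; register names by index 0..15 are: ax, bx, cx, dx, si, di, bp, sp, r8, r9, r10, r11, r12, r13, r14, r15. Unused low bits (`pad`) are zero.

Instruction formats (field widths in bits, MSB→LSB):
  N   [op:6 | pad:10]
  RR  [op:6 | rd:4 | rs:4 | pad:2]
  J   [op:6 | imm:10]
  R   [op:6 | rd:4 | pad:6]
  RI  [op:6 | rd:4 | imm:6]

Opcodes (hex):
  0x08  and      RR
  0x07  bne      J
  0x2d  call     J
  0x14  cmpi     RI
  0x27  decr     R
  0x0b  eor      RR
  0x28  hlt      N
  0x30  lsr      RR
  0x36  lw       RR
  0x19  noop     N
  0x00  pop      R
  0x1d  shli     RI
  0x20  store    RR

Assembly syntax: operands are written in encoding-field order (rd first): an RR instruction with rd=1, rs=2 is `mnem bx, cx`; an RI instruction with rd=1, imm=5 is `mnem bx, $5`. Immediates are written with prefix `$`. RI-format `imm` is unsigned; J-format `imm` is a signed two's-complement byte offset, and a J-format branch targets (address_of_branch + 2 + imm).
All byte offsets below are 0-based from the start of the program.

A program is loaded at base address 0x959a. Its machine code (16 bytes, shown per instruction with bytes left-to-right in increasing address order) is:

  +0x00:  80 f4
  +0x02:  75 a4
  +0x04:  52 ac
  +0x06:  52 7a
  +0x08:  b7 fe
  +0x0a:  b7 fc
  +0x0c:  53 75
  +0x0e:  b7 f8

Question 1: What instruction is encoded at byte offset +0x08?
off 0x08: read b7 fe as big → 0xb7fe
  top 6b → 0x2d → call [J]
  imm: (w>>0)&0x3ff=0x3fe (s10→-2) → $-2

call $-2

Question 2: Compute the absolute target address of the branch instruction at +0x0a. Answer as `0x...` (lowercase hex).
@+0a  big-endian(b7 fc) = 0xb7fc
  top 6b → 0x2d → call [J]
  imm@[9:0]=0x3fc (s10→-4) ⇒ $-4
  target = base 0x959a + off 0x0a + 2 + imm -4 = 0x95a2

0x95a2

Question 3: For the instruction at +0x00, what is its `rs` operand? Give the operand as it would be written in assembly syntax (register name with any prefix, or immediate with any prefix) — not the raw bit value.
+0x00: 80 f4 ⇒ word 0x80f4 (big)
  op=0x80f4>>10=0x20 ⇒ store (RR)
  rd@[9:6]=0x3 ⇒ dx
  rs@[5:2]=0xd ⇒ r13

r13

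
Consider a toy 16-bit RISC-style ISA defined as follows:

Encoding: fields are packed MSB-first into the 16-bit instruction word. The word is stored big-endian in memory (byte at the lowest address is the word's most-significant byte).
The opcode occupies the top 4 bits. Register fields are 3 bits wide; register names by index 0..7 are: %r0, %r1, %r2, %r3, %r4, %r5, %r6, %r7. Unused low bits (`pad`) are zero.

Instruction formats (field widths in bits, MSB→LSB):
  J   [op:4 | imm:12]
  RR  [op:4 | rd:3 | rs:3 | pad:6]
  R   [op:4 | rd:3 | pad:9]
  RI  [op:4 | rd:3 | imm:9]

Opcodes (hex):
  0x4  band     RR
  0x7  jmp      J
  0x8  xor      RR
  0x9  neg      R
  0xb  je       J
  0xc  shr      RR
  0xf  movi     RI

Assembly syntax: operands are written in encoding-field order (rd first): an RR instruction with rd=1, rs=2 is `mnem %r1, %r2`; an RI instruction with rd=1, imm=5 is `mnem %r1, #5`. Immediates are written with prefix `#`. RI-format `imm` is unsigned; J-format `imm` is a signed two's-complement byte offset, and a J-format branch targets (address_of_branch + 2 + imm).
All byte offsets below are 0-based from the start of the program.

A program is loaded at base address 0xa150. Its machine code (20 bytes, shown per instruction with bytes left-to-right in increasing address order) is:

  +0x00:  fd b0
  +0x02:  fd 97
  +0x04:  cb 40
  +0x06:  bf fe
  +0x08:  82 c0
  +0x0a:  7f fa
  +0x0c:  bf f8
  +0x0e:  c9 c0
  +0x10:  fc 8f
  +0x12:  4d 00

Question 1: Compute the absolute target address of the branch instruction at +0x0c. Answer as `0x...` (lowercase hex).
[0c] bf f8 → 0xbff8
  opcode bits[15:12]=0xb: je/J
  imm: (w>>0)&0xfff=0xff8 (s12→-8) → #-8
  target = base 0xa150 + off 0x0c + 2 + imm -8 = 0xa156

0xa156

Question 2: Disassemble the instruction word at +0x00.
movi %r6, #432

off 0x00: read fd b0 as big → 0xfdb0
  opcode bits[15:12]=0xf: movi/RI
  rd: (w>>9)&0x7=0x6 → %r6
  imm: (w>>0)&0x1ff=0x1b0 → #432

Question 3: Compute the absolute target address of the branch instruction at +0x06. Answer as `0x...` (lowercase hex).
0xa156

[06] bf fe → 0xbffe
  opcode bits[15:12]=0xb: je/J
  [11:0] imm=4094 (s12→-2) = #-2
  target = base 0xa150 + off 0x06 + 2 + imm -2 = 0xa156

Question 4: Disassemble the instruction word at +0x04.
shr %r5, %r5

@+04  big-endian(cb 40) = 0xcb40
  top 4b → 0xc → shr [RR]
  rd: (w>>9)&0x7=0x5 → %r5
  rs: (w>>6)&0x7=0x5 → %r5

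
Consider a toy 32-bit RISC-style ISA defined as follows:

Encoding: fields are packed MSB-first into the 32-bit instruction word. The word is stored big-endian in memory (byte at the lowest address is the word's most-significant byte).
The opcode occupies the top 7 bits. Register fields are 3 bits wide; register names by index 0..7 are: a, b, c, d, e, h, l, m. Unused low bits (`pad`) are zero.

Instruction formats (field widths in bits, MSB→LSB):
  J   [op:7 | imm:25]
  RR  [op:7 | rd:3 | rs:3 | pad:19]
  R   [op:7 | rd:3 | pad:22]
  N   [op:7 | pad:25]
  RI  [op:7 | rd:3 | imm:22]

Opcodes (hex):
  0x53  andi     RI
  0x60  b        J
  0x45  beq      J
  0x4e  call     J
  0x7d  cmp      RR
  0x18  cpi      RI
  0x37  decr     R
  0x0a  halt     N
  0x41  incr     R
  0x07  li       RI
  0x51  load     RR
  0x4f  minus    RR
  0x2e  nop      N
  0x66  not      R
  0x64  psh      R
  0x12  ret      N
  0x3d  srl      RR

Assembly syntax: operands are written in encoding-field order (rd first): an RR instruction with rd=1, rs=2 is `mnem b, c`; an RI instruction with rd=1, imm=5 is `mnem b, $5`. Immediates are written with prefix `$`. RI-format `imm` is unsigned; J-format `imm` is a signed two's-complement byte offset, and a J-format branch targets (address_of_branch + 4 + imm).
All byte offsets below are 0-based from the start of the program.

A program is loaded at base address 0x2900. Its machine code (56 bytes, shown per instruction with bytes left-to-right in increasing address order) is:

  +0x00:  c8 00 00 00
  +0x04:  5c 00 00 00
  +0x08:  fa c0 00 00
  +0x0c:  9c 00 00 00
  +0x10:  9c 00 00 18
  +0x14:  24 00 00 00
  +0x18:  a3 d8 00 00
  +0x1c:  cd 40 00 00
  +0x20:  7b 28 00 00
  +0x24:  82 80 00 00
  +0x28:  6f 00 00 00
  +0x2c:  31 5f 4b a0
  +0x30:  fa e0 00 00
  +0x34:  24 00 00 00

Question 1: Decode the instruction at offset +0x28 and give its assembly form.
+0x28: 6f 00 00 00 ⇒ word 0x6f000000 (big)
  op=0x6f000000>>25=0x37 ⇒ decr (R)
  rd@[24:22]=0x4 ⇒ e

decr e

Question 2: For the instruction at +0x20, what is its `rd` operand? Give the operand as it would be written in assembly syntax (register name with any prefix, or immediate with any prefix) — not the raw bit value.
e

+0x20: 7b 28 00 00 ⇒ word 0x7b280000 (big)
  op=0x7b280000>>25=0x3d ⇒ srl (RR)
  rd: (w>>22)&0x7=0x4 → e
  rs: (w>>19)&0x7=0x5 → h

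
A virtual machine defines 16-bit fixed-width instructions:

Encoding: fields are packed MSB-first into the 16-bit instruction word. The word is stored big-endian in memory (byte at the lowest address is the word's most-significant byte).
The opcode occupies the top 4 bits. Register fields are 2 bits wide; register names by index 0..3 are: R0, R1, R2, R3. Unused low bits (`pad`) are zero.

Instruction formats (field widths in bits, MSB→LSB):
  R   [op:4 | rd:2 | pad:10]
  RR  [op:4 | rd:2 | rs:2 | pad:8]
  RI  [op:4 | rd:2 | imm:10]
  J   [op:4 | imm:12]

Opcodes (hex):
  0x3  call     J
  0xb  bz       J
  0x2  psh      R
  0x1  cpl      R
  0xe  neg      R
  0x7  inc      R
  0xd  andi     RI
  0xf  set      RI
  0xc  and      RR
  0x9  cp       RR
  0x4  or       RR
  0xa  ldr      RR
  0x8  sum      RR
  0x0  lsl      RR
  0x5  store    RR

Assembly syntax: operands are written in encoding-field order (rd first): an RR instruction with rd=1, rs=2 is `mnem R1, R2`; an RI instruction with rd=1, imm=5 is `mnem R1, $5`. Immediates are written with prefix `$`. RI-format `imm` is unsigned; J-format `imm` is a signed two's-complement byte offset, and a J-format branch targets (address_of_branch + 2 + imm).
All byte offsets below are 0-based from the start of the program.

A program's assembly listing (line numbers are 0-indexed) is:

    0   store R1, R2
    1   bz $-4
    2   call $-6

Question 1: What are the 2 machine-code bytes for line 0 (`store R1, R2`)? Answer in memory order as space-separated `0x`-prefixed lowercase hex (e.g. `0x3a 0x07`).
line 0 (store): pack op=0x5:4|rd=1:2|rs=2:2|pad=0:8 = 0x5600; big→ 56 00

0x56 0x00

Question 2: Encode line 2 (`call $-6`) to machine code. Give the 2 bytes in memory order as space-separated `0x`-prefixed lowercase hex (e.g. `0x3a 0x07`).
0x3f 0xfa

line 2 (call): pack op=0x3:4|imm=-6:12 = 0x3ffa; big→ 3f fa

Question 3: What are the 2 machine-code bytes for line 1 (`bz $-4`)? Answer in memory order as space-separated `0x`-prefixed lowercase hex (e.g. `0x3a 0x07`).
0xbf 0xfc

L1: bz op=0xb:4|imm=-4:12 ⇒ 0xbffc ⇒ big bf fc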